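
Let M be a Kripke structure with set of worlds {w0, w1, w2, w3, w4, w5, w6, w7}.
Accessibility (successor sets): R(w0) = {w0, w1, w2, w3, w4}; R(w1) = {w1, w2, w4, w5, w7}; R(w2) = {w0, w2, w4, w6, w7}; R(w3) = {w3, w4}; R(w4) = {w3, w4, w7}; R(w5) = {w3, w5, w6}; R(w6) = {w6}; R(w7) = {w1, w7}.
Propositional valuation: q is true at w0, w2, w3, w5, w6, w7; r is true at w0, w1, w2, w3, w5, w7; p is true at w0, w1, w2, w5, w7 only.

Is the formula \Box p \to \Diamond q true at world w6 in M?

At w6: \Box p is false, \Diamond q is true, so \Box p \to \Diamond q is true.
  At w6: \Box p requires p at every successor {w6}.
    p fails at w6, so \Box p is false at w6.
  At w6: \Diamond q requires q at some successor in {w6}.
    q holds at w6, so \Diamond q is true at w6.

Yes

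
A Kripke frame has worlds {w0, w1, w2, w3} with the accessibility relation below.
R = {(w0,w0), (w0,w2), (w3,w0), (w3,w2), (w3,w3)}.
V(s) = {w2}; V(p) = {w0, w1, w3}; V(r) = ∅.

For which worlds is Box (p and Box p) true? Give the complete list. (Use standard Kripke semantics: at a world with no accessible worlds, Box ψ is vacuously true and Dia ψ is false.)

Let φ = Box (p and Box p). Evaluate φ at each world:
  w0 (successors {w0, w2}): φ is false.
  w1 (successors ∅): φ is true.
  w2 (successors ∅): φ is true.
  w3 (successors {w0, w2, w3}): φ is false.
For instance, at w0:
  At w0: Box (p and Box p) requires p and Box p at every successor {w0, w2}.
    p and Box p fails at w0, so Box (p and Box p) is false at w0.
      At w0: p is true, Box p is false, so p and Box p is false.
Satisfying worlds: {w1, w2}

w1, w2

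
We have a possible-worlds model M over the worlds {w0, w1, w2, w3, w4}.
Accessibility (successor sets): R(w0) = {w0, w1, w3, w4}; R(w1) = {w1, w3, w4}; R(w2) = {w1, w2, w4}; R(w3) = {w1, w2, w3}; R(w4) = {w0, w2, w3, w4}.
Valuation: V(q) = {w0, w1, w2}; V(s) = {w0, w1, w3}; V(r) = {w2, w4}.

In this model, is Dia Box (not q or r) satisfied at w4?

No

At w4: Dia Box (not q or r) requires Box (not q or r) at some successor in {w0, w2, w3, w4}.
  At w0: Box (not q or r) is false.
  At w2: Box (not q or r) is false.
  At w3: Box (not q or r) is false.
  At w4: Box (not q or r) is false.
So Dia Box (not q or r) is false at w4.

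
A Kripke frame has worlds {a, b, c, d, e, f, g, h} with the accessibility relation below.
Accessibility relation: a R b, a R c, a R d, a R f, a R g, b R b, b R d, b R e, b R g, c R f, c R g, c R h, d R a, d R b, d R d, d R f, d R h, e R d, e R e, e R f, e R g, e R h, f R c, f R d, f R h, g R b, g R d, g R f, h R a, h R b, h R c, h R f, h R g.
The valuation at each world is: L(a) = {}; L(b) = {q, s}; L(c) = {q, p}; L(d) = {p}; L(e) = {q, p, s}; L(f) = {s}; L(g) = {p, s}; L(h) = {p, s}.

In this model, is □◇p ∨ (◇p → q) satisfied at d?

Yes

Recall that □ψ holds at a world iff ψ holds at every accessible world, and ◇ψ holds iff ψ holds at some accessible world.
At d: □◇p is true, ◇p → q is false, so □◇p ∨ (◇p → q) is true.
  At d: □◇p requires ◇p at every successor {a, b, d, f, h}.
    At a: ◇p is true.
    At b: ◇p is true.
    At d: ◇p is true.
    At f: ◇p is true.
    At h: ◇p is true.
  So □◇p is true at d.
  At d: ◇p is true, q is false, so ◇p → q is false.
    At d: ◇p requires p at some successor in {a, b, d, f, h}.
      p holds at d, so ◇p is true at d.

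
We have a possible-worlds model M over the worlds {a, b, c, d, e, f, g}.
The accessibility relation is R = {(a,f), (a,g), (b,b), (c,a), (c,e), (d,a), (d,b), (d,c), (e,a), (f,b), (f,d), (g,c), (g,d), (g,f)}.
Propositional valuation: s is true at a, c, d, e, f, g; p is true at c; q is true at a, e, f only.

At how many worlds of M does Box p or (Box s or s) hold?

6

Let φ = Box p or (Box s or s). Evaluate φ at each world:
  a (successors {f, g}): φ is true.
  b (successors {b}): φ is false.
  c (successors {a, e}): φ is true.
  d (successors {a, b, c}): φ is true.
  e (successors {a}): φ is true.
  f (successors {b, d}): φ is true.
  g (successors {c, d, f}): φ is true.
For instance, at g:
  At g: Box p is false, Box s or s is true, so Box p or (Box s or s) is true.
    At g: Box p requires p at every successor {c, d, f}.
      p fails at d, so Box p is false at g.
    At g: Box s is true, s is true, so Box s or s is true.
      At g: Box s requires s at every successor {c, d, f}.
        At c: s is true.
        At d: s is true.
        At f: s is true.
      So Box s is true at g.
Satisfying worlds: {a, c, d, e, f, g}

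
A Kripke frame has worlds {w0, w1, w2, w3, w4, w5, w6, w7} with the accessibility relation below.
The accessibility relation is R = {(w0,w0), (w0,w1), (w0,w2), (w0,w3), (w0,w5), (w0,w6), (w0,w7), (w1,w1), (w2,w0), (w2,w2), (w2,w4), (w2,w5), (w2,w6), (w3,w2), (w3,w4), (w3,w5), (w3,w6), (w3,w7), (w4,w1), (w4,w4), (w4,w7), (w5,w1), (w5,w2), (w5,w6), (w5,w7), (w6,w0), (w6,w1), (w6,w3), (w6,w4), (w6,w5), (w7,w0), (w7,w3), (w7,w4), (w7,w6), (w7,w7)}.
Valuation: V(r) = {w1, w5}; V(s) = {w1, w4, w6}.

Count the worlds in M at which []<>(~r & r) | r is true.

Recall that []ψ holds at a world iff ψ holds at every accessible world, and <>ψ holds iff ψ holds at some accessible world.
Let φ = []<>(~r & r) | r. Evaluate φ at each world:
  w0 (successors {w0, w1, w2, w3, w5, w6, w7}): φ is false.
  w1 (successors {w1}): φ is true.
  w2 (successors {w0, w2, w4, w5, w6}): φ is false.
  w3 (successors {w2, w4, w5, w6, w7}): φ is false.
  w4 (successors {w1, w4, w7}): φ is false.
  w5 (successors {w1, w2, w6, w7}): φ is true.
  w6 (successors {w0, w1, w3, w4, w5}): φ is false.
  w7 (successors {w0, w3, w4, w6, w7}): φ is false.
For instance, at w4:
  At w4: []<>(~r & r) is false, r is false, so []<>(~r & r) | r is false.
    At w4: []<>(~r & r) requires <>(~r & r) at every successor {w1, w4, w7}.
      <>(~r & r) fails at w1, so []<>(~r & r) is false at w4.
Satisfying worlds: {w1, w5}

2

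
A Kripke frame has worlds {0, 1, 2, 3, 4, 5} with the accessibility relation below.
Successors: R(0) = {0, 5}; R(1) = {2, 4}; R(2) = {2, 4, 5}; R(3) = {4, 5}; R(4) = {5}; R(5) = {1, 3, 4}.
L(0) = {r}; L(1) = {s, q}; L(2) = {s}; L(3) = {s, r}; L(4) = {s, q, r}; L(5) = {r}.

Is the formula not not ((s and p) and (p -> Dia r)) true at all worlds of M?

No

Recall that Dia ψ holds at a world iff ψ holds at some accessible world.
Let φ = not not ((s and p) and (p -> Dia r)). Evaluate φ at each world:
  0 (successors {0, 5}): φ is false.
  1 (successors {2, 4}): φ is false.
  2 (successors {2, 4, 5}): φ is false.
  3 (successors {4, 5}): φ is false.
  4 (successors {5}): φ is false.
  5 (successors {1, 3, 4}): φ is false.
Detail at 0 (counterexample):
  At 0: not ((s and p) and (p -> Dia r)) is true, so not not ((s and p) and (p -> Dia r)) is false.
    At 0: (s and p) and (p -> Dia r) is false, so not ((s and p) and (p -> Dia r)) is true.
      At 0: s and p is false, p -> Dia r is true, so (s and p) and (p -> Dia r) is false.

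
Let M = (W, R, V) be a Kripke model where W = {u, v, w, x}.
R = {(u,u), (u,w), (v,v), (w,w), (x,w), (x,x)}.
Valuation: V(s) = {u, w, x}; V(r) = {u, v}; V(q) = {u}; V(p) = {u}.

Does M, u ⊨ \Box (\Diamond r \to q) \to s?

Yes

At u: \Box (\Diamond r \to q) is true, s is true, so \Box (\Diamond r \to q) \to s is true.
  At u: \Box (\Diamond r \to q) requires \Diamond r \to q at every successor {u, w}.
      At u: \Diamond r is true, q is true, so \Diamond r \to q is true.
      At w: \Diamond r is false, q is false, so \Diamond r \to q is true.
  So \Box (\Diamond r \to q) is true at u.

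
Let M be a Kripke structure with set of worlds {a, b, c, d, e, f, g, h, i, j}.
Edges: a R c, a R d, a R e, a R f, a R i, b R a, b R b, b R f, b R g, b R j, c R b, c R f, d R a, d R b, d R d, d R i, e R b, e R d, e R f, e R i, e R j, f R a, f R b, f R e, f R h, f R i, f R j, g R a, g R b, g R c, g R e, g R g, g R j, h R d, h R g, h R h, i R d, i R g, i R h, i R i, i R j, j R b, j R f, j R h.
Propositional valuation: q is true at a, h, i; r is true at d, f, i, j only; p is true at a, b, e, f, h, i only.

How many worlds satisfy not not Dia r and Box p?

Let φ = not not Dia r and Box p. Evaluate φ at each world:
  a (successors {c, d, e, f, i}): φ is false.
  b (successors {a, b, f, g, j}): φ is false.
  c (successors {b, f}): φ is true.
  d (successors {a, b, d, i}): φ is false.
  e (successors {b, d, f, i, j}): φ is false.
  f (successors {a, b, e, h, i, j}): φ is false.
  g (successors {a, b, c, e, g, j}): φ is false.
  h (successors {d, g, h}): φ is false.
  i (successors {d, g, h, i, j}): φ is false.
  j (successors {b, f, h}): φ is true.
For instance, at c:
  At c: not not Dia r is true, Box p is true, so not not Dia r and Box p is true.
    At c: not Dia r is false, so not not Dia r is true.
      At c: Dia r is true, so not Dia r is false.
    At c: Box p requires p at every successor {b, f}.
      At b: p is true.
      At f: p is true.
    So Box p is true at c.
Satisfying worlds: {c, j}

2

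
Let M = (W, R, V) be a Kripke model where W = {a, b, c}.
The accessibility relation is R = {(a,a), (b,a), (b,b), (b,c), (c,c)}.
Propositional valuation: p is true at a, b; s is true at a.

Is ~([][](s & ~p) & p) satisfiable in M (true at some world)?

Yes

Let φ = ~([][](s & ~p) & p). Evaluate φ at each world:
  a (successors {a}): φ is true.
  b (successors {a, b, c}): φ is true.
  c (successors {c}): φ is true.
Detail at a (witness):
  At a: [][](s & ~p) & p is false, so ~([][](s & ~p) & p) is true.
    At a: [][](s & ~p) is false, p is true, so [][](s & ~p) & p is false.
      At a: [][](s & ~p) requires [](s & ~p) at every successor {a}.
        [](s & ~p) fails at a, so [][](s & ~p) is false at a.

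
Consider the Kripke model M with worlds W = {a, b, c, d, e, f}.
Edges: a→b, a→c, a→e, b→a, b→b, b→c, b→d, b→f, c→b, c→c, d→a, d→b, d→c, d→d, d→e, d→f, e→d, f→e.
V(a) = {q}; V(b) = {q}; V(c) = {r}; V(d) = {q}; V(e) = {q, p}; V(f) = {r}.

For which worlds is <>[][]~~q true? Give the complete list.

b, d

Let φ = <>[][]~~q. Evaluate φ at each world:
  a (successors {b, c, e}): φ is false.
  b (successors {a, b, c, d, f}): φ is true.
  c (successors {b, c}): φ is false.
  d (successors {a, b, c, d, e, f}): φ is true.
  e (successors {d}): φ is false.
  f (successors {e}): φ is false.
For instance, at d:
  At d: <>[][]~~q requires [][]~~q at some successor in {a, b, c, d, e, f}.
    [][]~~q holds at f, so <>[][]~~q is true at d.
      At f: [][]~~q requires []~~q at every successor {e}.
        At e: []~~q is true.
      So [][]~~q is true at f.
Satisfying worlds: {b, d}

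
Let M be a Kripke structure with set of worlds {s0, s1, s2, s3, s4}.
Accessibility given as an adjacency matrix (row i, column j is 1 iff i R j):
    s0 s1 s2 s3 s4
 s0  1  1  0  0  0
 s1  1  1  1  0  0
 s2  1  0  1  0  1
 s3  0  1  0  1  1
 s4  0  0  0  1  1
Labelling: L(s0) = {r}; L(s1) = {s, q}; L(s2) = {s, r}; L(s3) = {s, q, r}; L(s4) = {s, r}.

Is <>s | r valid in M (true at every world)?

Recall that <>ψ holds at a world iff ψ holds at some accessible world.
Let φ = <>s | r. Evaluate φ at each world:
  s0 (successors {s0, s1}): φ is true.
  s1 (successors {s0, s1, s2}): φ is true.
  s2 (successors {s0, s2, s4}): φ is true.
  s3 (successors {s1, s3, s4}): φ is true.
  s4 (successors {s3, s4}): φ is true.
For instance, at s0:
  At s0: <>s is true, r is true, so <>s | r is true.
    At s0: <>s requires s at some successor in {s0, s1}.
      s holds at s1, so <>s is true at s0.

Yes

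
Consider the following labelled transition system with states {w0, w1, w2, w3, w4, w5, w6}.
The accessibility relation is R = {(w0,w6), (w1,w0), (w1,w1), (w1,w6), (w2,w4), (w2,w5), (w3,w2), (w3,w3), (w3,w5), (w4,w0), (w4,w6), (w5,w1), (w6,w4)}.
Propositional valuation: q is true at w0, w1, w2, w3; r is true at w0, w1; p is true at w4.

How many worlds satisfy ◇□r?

Let φ = ◇□r. Evaluate φ at each world:
  w0 (successors {w6}): φ is false.
  w1 (successors {w0, w1, w6}): φ is false.
  w2 (successors {w4, w5}): φ is true.
  w3 (successors {w2, w3, w5}): φ is true.
  w4 (successors {w0, w6}): φ is false.
  w5 (successors {w1}): φ is false.
  w6 (successors {w4}): φ is false.
For instance, at w1:
  At w1: ◇□r requires □r at some successor in {w0, w1, w6}.
    At w0: □r is false.
    At w1: □r is false.
    At w6: □r is false.
  So ◇□r is false at w1.
Satisfying worlds: {w2, w3}

2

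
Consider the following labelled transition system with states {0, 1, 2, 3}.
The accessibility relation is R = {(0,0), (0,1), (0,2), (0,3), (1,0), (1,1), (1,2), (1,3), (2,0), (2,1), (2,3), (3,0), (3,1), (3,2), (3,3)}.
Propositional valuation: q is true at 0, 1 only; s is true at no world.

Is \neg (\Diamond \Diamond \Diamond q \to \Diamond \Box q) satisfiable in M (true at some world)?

Yes

Let φ = \neg (\Diamond \Diamond \Diamond q \to \Diamond \Box q). Evaluate φ at each world:
  0 (successors {0, 1, 2, 3}): φ is true.
  1 (successors {0, 1, 2, 3}): φ is true.
  2 (successors {0, 1, 3}): φ is true.
  3 (successors {0, 1, 2, 3}): φ is true.
Detail at 0 (witness):
  At 0: \Diamond \Diamond \Diamond q \to \Diamond \Box q is false, so \neg (\Diamond \Diamond \Diamond q \to \Diamond \Box q) is true.
    At 0: \Diamond \Diamond \Diamond q is true, \Diamond \Box q is false, so \Diamond \Diamond \Diamond q \to \Diamond \Box q is false.
      At 0: \Diamond \Diamond \Diamond q requires \Diamond \Diamond q at some successor in {0, 1, 2, 3}.
        \Diamond \Diamond q holds at 0, so \Diamond \Diamond \Diamond q is true at 0.
      At 0: \Diamond \Box q requires \Box q at some successor in {0, 1, 2, 3}.
        At 0: \Box q is false.
        At 1: \Box q is false.
        At 2: \Box q is false.
        At 3: \Box q is false.
      So \Diamond \Box q is false at 0.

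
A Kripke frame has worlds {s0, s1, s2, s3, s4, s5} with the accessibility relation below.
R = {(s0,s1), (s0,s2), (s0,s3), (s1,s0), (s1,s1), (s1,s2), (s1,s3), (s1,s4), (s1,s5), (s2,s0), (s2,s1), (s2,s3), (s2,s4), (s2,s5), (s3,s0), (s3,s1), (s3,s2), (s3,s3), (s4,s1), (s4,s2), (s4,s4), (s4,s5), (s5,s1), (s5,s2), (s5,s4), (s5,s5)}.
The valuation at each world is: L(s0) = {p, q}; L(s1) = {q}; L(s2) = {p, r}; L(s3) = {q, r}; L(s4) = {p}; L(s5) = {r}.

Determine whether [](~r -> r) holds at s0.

No

At s0: [](~r -> r) requires ~r -> r at every successor {s1, s2, s3}.
  ~r -> r fails at s1, so [](~r -> r) is false at s0.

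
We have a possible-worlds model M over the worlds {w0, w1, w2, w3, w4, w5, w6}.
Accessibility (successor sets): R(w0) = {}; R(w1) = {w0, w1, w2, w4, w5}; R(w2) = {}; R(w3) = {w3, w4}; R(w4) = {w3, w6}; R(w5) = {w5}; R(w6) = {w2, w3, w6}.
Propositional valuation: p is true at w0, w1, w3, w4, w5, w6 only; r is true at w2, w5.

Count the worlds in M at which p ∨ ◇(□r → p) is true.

Let φ = p ∨ ◇(□r → p). Evaluate φ at each world:
  w0 (successors ∅): φ is true.
  w1 (successors {w0, w1, w2, w4, w5}): φ is true.
  w2 (successors ∅): φ is false.
  w3 (successors {w3, w4}): φ is true.
  w4 (successors {w3, w6}): φ is true.
  w5 (successors {w5}): φ is true.
  w6 (successors {w2, w3, w6}): φ is true.
For instance, at w5:
  At w5: p is true, ◇(□r → p) is true, so p ∨ ◇(□r → p) is true.
    At w5: ◇(□r → p) requires □r → p at some successor in {w5}.
      □r → p holds at w5, so ◇(□r → p) is true at w5.
Satisfying worlds: {w0, w1, w3, w4, w5, w6}

6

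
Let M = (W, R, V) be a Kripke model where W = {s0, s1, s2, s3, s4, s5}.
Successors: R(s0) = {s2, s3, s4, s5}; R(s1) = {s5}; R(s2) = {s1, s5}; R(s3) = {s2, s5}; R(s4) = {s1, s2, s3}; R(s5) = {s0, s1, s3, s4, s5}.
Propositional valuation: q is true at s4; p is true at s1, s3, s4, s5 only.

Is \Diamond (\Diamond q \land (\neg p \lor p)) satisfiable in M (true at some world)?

Yes

Recall that \Diamond ψ holds at a world iff ψ holds at some accessible world.
Let φ = \Diamond (\Diamond q \land (\neg p \lor p)). Evaluate φ at each world:
  s0 (successors {s2, s3, s4, s5}): φ is true.
  s1 (successors {s5}): φ is true.
  s2 (successors {s1, s5}): φ is true.
  s3 (successors {s2, s5}): φ is true.
  s4 (successors {s1, s2, s3}): φ is false.
  s5 (successors {s0, s1, s3, s4, s5}): φ is true.
Detail at s0 (witness):
  At s0: \Diamond (\Diamond q \land (\neg p \lor p)) requires \Diamond q \land (\neg p \lor p) at some successor in {s2, s3, s4, s5}.
    \Diamond q \land (\neg p \lor p) holds at s5, so \Diamond (\Diamond q \land (\neg p \lor p)) is true at s0.
      At s5: \Diamond q is true, \neg p \lor p is true, so \Diamond q \land (\neg p \lor p) is true.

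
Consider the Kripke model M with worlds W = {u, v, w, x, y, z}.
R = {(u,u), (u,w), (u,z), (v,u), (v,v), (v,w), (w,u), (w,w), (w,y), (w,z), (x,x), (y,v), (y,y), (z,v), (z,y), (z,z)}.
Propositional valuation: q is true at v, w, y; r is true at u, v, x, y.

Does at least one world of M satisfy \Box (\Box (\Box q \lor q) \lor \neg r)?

Let φ = \Box (\Box (\Box q \lor q) \lor \neg r). Evaluate φ at each world:
  u (successors {u, w, z}): φ is false.
  v (successors {u, v, w}): φ is false.
  w (successors {u, w, y, z}): φ is false.
  x (successors {x}): φ is false.
  y (successors {v, y}): φ is false.
  z (successors {v, y, z}): φ is false.
For instance, at w:
  At w: \Box (\Box (\Box q \lor q) \lor \neg r) requires \Box (\Box q \lor q) \lor \neg r at every successor {u, w, y, z}.
    \Box (\Box q \lor q) \lor \neg r fails at u, so \Box (\Box (\Box q \lor q) \lor \neg r) is false at w.
      At u: \Box (\Box q \lor q) is false, \neg r is false, so \Box (\Box q \lor q) \lor \neg r is false.

No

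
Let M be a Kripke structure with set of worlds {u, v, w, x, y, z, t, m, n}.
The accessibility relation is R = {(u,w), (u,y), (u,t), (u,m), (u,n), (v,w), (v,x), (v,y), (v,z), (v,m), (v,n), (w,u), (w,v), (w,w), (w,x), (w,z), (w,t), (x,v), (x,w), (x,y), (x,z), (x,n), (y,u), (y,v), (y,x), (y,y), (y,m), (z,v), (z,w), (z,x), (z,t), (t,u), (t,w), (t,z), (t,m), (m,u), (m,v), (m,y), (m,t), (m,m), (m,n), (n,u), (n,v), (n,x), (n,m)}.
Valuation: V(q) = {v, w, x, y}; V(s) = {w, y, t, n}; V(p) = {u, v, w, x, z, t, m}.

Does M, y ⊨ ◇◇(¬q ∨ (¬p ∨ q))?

Yes

At y: ◇◇(¬q ∨ (¬p ∨ q)) requires ◇(¬q ∨ (¬p ∨ q)) at some successor in {u, v, x, y, m}.
  ◇(¬q ∨ (¬p ∨ q)) holds at u, so ◇◇(¬q ∨ (¬p ∨ q)) is true at y.
    At u: ◇(¬q ∨ (¬p ∨ q)) requires ¬q ∨ (¬p ∨ q) at some successor in {w, y, t, m, n}.
      ¬q ∨ (¬p ∨ q) holds at w, so ◇(¬q ∨ (¬p ∨ q)) is true at u.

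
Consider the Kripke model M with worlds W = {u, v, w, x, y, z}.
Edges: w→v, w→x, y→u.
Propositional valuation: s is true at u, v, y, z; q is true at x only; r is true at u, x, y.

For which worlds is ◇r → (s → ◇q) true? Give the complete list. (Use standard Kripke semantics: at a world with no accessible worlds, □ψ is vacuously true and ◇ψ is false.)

u, v, w, x, z

Recall that ◇ψ holds at a world iff ψ holds at some accessible world.
Let φ = ◇r → (s → ◇q). Evaluate φ at each world:
  u (successors ∅): φ is true.
  v (successors ∅): φ is true.
  w (successors {v, x}): φ is true.
  x (successors ∅): φ is true.
  y (successors {u}): φ is false.
  z (successors ∅): φ is true.
For instance, at y:
  At y: ◇r is true, s → ◇q is false, so ◇r → (s → ◇q) is false.
    At y: ◇r requires r at some successor in {u}.
      r holds at u, so ◇r is true at y.
    At y: s is true, ◇q is false, so s → ◇q is false.
      At y: ◇q requires q at some successor in {u}.
        At u: q is false.
      So ◇q is false at y.
Satisfying worlds: {u, v, w, x, z}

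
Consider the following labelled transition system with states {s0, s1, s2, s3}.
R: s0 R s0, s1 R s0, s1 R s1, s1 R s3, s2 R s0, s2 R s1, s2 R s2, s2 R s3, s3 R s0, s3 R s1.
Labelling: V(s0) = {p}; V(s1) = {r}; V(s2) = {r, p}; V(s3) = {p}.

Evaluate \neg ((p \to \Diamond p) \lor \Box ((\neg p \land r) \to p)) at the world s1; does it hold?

No

At s1: (p \to \Diamond p) \lor \Box ((\neg p \land r) \to p) is true, so \neg ((p \to \Diamond p) \lor \Box ((\neg p \land r) \to p)) is false.
  At s1: p \to \Diamond p is true, \Box ((\neg p \land r) \to p) is false, so (p \to \Diamond p) \lor \Box ((\neg p \land r) \to p) is true.
    At s1: p is false, \Diamond p is true, so p \to \Diamond p is true.
      At s1: \Diamond p requires p at some successor in {s0, s1, s3}.
        p holds at s0, so \Diamond p is true at s1.
    At s1: \Box ((\neg p \land r) \to p) requires (\neg p \land r) \to p at every successor {s0, s1, s3}.
      (\neg p \land r) \to p fails at s1, so \Box ((\neg p \land r) \to p) is false at s1.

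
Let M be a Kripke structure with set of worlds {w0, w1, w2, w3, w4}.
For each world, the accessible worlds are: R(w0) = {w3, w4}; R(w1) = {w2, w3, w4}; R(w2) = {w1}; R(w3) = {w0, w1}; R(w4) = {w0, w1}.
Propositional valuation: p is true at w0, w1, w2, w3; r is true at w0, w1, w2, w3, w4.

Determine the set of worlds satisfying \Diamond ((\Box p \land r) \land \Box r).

Recall that \Box ψ holds at a world iff ψ holds at every accessible world, and \Diamond ψ holds iff ψ holds at some accessible world.
Let φ = \Diamond ((\Box p \land r) \land \Box r). Evaluate φ at each world:
  w0 (successors {w3, w4}): φ is true.
  w1 (successors {w2, w3, w4}): φ is true.
  w2 (successors {w1}): φ is false.
  w3 (successors {w0, w1}): φ is false.
  w4 (successors {w0, w1}): φ is false.
For instance, at w3:
  At w3: \Diamond ((\Box p \land r) \land \Box r) requires (\Box p \land r) \land \Box r at some successor in {w0, w1}.
    At w0: (\Box p \land r) \land \Box r is false.
    At w1: (\Box p \land r) \land \Box r is false.
  So \Diamond ((\Box p \land r) \land \Box r) is false at w3.
Satisfying worlds: {w0, w1}

w0, w1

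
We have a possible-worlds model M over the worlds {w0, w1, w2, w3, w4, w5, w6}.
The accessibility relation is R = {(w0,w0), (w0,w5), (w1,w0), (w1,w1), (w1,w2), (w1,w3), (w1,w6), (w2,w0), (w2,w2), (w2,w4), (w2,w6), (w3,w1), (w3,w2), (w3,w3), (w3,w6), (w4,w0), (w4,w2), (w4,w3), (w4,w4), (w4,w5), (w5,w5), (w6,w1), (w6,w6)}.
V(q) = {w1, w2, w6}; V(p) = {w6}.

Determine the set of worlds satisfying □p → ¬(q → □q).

Recall that □ψ holds at a world iff ψ holds at every accessible world, and ◇ψ holds iff ψ holds at some accessible world.
Let φ = □p → ¬(q → □q). Evaluate φ at each world:
  w0 (successors {w0, w5}): φ is true.
  w1 (successors {w0, w1, w2, w3, w6}): φ is true.
  w2 (successors {w0, w2, w4, w6}): φ is true.
  w3 (successors {w1, w2, w3, w6}): φ is true.
  w4 (successors {w0, w2, w3, w4, w5}): φ is true.
  w5 (successors {w5}): φ is true.
  w6 (successors {w1, w6}): φ is true.
For instance, at w2:
  At w2: □p is false, ¬(q → □q) is true, so □p → ¬(q → □q) is true.
    At w2: □p requires p at every successor {w0, w2, w4, w6}.
      p fails at w0, so □p is false at w2.
    At w2: q → □q is false, so ¬(q → □q) is true.
      At w2: q is true, □q is false, so q → □q is false.
Satisfying worlds: {w0, w1, w2, w3, w4, w5, w6}

w0, w1, w2, w3, w4, w5, w6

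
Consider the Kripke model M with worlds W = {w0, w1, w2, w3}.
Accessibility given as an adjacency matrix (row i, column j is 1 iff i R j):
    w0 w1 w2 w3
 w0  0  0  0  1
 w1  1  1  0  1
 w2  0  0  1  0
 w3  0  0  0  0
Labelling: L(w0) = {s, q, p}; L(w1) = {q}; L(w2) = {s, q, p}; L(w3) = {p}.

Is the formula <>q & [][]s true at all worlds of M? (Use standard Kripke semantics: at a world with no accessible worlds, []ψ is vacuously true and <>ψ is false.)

No

Recall that []ψ holds at a world iff ψ holds at every accessible world, and <>ψ holds iff ψ holds at some accessible world.
Let φ = <>q & [][]s. Evaluate φ at each world:
  w0 (successors {w3}): φ is false.
  w1 (successors {w0, w1, w3}): φ is false.
  w2 (successors {w2}): φ is true.
  w3 (successors ∅): φ is false.
Detail at w0 (counterexample):
  At w0: <>q is false, [][]s is true, so <>q & [][]s is false.
    At w0: <>q requires q at some successor in {w3}.
      At w3: q is false.
    So <>q is false at w0.
    At w0: [][]s requires []s at every successor {w3}.
      At w3: []s is true.
    So [][]s is true at w0.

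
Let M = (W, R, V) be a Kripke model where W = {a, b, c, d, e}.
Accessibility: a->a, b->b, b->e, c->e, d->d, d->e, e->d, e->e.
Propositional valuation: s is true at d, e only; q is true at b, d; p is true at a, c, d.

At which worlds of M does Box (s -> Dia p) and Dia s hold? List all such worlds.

b, c, d, e

Recall that Box ψ holds at a world iff ψ holds at every accessible world, and Dia ψ holds iff ψ holds at some accessible world.
Let φ = Box (s -> Dia p) and Dia s. Evaluate φ at each world:
  a (successors {a}): φ is false.
  b (successors {b, e}): φ is true.
  c (successors {e}): φ is true.
  d (successors {d, e}): φ is true.
  e (successors {d, e}): φ is true.
For instance, at c:
  At c: Box (s -> Dia p) is true, Dia s is true, so Box (s -> Dia p) and Dia s is true.
    At c: Box (s -> Dia p) requires s -> Dia p at every successor {e}.
      At e: s -> Dia p is true.
    So Box (s -> Dia p) is true at c.
    At c: Dia s requires s at some successor in {e}.
      s holds at e, so Dia s is true at c.
Satisfying worlds: {b, c, d, e}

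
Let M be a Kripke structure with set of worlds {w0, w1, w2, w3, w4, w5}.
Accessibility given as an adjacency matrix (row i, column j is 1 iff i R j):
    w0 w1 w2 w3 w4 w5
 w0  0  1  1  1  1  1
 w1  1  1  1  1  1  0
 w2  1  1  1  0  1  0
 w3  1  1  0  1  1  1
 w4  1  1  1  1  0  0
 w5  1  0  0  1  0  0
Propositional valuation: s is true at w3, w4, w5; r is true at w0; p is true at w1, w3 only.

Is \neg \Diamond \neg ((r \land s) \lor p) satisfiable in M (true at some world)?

No

Let φ = \neg \Diamond \neg ((r \land s) \lor p). Evaluate φ at each world:
  w0 (successors {w1, w2, w3, w4, w5}): φ is false.
  w1 (successors {w0, w1, w2, w3, w4}): φ is false.
  w2 (successors {w0, w1, w2, w4}): φ is false.
  w3 (successors {w0, w1, w3, w4, w5}): φ is false.
  w4 (successors {w0, w1, w2, w3}): φ is false.
  w5 (successors {w0, w3}): φ is false.
For instance, at w2:
  At w2: \Diamond \neg ((r \land s) \lor p) is true, so \neg \Diamond \neg ((r \land s) \lor p) is false.
    At w2: \Diamond \neg ((r \land s) \lor p) requires \neg ((r \land s) \lor p) at some successor in {w0, w1, w2, w4}.
      \neg ((r \land s) \lor p) holds at w0, so \Diamond \neg ((r \land s) \lor p) is true at w2.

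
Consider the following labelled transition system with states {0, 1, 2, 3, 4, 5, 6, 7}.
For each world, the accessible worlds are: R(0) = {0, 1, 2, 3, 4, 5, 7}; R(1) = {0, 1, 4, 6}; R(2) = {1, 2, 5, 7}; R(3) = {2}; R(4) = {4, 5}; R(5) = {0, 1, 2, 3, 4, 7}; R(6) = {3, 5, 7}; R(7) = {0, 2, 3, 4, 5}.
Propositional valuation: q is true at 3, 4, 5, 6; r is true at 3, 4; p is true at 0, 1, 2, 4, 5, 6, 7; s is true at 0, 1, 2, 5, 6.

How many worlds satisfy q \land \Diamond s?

4

Let φ = q \land \Diamond s. Evaluate φ at each world:
  0 (successors {0, 1, 2, 3, 4, 5, 7}): φ is false.
  1 (successors {0, 1, 4, 6}): φ is false.
  2 (successors {1, 2, 5, 7}): φ is false.
  3 (successors {2}): φ is true.
  4 (successors {4, 5}): φ is true.
  5 (successors {0, 1, 2, 3, 4, 7}): φ is true.
  6 (successors {3, 5, 7}): φ is true.
  7 (successors {0, 2, 3, 4, 5}): φ is false.
For instance, at 5:
  At 5: q is true, \Diamond s is true, so q \land \Diamond s is true.
    At 5: \Diamond s requires s at some successor in {0, 1, 2, 3, 4, 7}.
      s holds at 0, so \Diamond s is true at 5.
Satisfying worlds: {3, 4, 5, 6}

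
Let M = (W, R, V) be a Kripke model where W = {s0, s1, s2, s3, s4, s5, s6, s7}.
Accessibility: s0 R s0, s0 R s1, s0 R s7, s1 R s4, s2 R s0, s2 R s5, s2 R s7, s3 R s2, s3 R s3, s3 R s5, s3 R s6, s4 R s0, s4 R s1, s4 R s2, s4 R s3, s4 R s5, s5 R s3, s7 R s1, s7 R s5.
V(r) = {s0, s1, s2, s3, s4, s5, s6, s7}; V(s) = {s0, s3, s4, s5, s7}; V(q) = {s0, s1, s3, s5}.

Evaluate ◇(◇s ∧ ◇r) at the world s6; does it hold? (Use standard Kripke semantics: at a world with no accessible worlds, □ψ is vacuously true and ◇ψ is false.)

No

At s6: no accessible worlds, so ◇(◇s ∧ ◇r) is false.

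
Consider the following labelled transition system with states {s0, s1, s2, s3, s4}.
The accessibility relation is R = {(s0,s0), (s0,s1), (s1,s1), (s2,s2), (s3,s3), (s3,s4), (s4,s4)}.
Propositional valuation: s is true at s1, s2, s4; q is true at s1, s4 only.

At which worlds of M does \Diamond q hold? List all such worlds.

Recall that \Diamond ψ holds at a world iff ψ holds at some accessible world.
Let φ = \Diamond q. Evaluate φ at each world:
  s0 (successors {s0, s1}): φ is true.
  s1 (successors {s1}): φ is true.
  s2 (successors {s2}): φ is false.
  s3 (successors {s3, s4}): φ is true.
  s4 (successors {s4}): φ is true.
For instance, at s3:
  At s3: \Diamond q requires q at some successor in {s3, s4}.
    q holds at s4, so \Diamond q is true at s3.
Satisfying worlds: {s0, s1, s3, s4}

s0, s1, s3, s4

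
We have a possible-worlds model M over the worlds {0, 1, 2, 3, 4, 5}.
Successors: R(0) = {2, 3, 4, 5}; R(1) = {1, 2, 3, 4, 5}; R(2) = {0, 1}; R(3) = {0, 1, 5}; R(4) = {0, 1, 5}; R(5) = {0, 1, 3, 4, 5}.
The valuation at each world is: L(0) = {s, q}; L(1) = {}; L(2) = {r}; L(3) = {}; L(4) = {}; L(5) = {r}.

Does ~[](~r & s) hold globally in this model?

Let φ = ~[](~r & s). Evaluate φ at each world:
  0 (successors {2, 3, 4, 5}): φ is true.
  1 (successors {1, 2, 3, 4, 5}): φ is true.
  2 (successors {0, 1}): φ is true.
  3 (successors {0, 1, 5}): φ is true.
  4 (successors {0, 1, 5}): φ is true.
  5 (successors {0, 1, 3, 4, 5}): φ is true.
For instance, at 5:
  At 5: [](~r & s) is false, so ~[](~r & s) is true.
    At 5: [](~r & s) requires ~r & s at every successor {0, 1, 3, 4, 5}.
      ~r & s fails at 1, so [](~r & s) is false at 5.

Yes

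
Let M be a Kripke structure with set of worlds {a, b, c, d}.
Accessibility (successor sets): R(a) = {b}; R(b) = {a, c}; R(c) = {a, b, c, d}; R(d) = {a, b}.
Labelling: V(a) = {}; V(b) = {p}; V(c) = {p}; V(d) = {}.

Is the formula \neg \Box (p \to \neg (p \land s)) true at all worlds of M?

Let φ = \neg \Box (p \to \neg (p \land s)). Evaluate φ at each world:
  a (successors {b}): φ is false.
  b (successors {a, c}): φ is false.
  c (successors {a, b, c, d}): φ is false.
  d (successors {a, b}): φ is false.
Detail at a (counterexample):
  At a: \Box (p \to \neg (p \land s)) is true, so \neg \Box (p \to \neg (p \land s)) is false.
    At a: \Box (p \to \neg (p \land s)) requires p \to \neg (p \land s) at every successor {b}.
      At b: p \to \neg (p \land s) is true.
    So \Box (p \to \neg (p \land s)) is true at a.

No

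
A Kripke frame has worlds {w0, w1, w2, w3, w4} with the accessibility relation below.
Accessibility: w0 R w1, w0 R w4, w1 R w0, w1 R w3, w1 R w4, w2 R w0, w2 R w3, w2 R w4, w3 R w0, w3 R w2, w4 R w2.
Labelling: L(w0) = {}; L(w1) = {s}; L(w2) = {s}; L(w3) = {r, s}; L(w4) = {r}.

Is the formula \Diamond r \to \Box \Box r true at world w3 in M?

At w3: \Diamond r is false, \Box \Box r is false, so \Diamond r \to \Box \Box r is true.
  At w3: \Diamond r requires r at some successor in {w0, w2}.
    At w0: r is false.
    At w2: r is false.
  So \Diamond r is false at w3.
  At w3: \Box \Box r requires \Box r at every successor {w0, w2}.
    \Box r fails at w0, so \Box \Box r is false at w3.
      At w0: \Box r requires r at every successor {w1, w4}.
        r fails at w1, so \Box r is false at w0.

Yes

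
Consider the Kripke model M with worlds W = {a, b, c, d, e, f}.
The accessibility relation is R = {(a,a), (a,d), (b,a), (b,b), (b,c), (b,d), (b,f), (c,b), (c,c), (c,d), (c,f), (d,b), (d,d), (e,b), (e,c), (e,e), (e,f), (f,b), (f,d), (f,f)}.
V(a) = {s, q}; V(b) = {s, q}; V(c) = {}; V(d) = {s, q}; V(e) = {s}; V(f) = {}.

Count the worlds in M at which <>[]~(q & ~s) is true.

Let φ = <>[]~(q & ~s). Evaluate φ at each world:
  a (successors {a, d}): φ is true.
  b (successors {a, b, c, d, f}): φ is true.
  c (successors {b, c, d, f}): φ is true.
  d (successors {b, d}): φ is true.
  e (successors {b, c, e, f}): φ is true.
  f (successors {b, d, f}): φ is true.
For instance, at c:
  At c: <>[]~(q & ~s) requires []~(q & ~s) at some successor in {b, c, d, f}.
    []~(q & ~s) holds at b, so <>[]~(q & ~s) is true at c.
      At b: []~(q & ~s) requires ~(q & ~s) at every successor {a, b, c, d, f}.
        At a: ~(q & ~s) is true.
        At b: ~(q & ~s) is true.
        At c: ~(q & ~s) is true.
        At d: ~(q & ~s) is true.
        At f: ~(q & ~s) is true.
      So []~(q & ~s) is true at b.
Satisfying worlds: {a, b, c, d, e, f}

6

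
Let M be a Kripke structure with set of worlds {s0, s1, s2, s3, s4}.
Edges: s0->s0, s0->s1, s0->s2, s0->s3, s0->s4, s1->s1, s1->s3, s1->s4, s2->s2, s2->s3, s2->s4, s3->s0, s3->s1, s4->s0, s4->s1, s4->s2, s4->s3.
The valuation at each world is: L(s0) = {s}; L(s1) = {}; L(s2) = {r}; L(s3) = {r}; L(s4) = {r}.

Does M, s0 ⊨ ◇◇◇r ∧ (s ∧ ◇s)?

Yes

At s0: ◇◇◇r is true, s ∧ ◇s is true, so ◇◇◇r ∧ (s ∧ ◇s) is true.
  At s0: ◇◇◇r requires ◇◇r at some successor in {s0, s1, s2, s3, s4}.
    ◇◇r holds at s0, so ◇◇◇r is true at s0.
      At s0: ◇◇r requires ◇r at some successor in {s0, s1, s2, s3, s4}.
        ◇r holds at s0, so ◇◇r is true at s0.
  At s0: s is true, ◇s is true, so s ∧ ◇s is true.
    At s0: ◇s requires s at some successor in {s0, s1, s2, s3, s4}.
      s holds at s0, so ◇s is true at s0.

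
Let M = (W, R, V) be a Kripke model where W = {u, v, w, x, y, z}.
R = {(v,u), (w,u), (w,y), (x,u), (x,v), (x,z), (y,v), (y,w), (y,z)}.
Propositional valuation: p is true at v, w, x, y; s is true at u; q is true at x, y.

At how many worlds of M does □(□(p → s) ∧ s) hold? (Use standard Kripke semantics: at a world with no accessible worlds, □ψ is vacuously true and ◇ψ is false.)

Recall that □ψ holds at a world iff ψ holds at every accessible world, and ◇ψ holds iff ψ holds at some accessible world.
Let φ = □(□(p → s) ∧ s). Evaluate φ at each world:
  u (successors ∅): φ is true.
  v (successors {u}): φ is true.
  w (successors {u, y}): φ is false.
  x (successors {u, v, z}): φ is false.
  y (successors {v, w, z}): φ is false.
  z (successors ∅): φ is true.
For instance, at x:
  At x: □(□(p → s) ∧ s) requires □(p → s) ∧ s at every successor {u, v, z}.
    □(p → s) ∧ s fails at v, so □(□(p → s) ∧ s) is false at x.
      At v: □(p → s) is true, s is false, so □(p → s) ∧ s is false.
Satisfying worlds: {u, v, z}

3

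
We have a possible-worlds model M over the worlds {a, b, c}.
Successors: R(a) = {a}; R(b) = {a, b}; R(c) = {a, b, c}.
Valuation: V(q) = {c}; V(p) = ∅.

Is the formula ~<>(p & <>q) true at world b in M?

Yes

At b: <>(p & <>q) is false, so ~<>(p & <>q) is true.
  At b: <>(p & <>q) requires p & <>q at some successor in {a, b}.
    At a: p & <>q is false.
    At b: p & <>q is false.
  So <>(p & <>q) is false at b.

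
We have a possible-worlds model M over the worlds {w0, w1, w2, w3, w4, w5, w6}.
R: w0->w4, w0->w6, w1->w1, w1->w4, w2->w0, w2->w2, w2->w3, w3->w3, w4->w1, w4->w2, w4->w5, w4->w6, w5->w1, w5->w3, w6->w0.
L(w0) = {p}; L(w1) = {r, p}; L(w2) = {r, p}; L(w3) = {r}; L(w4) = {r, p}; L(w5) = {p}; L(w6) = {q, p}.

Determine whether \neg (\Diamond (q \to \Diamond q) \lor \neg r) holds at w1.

At w1: \Diamond (q \to \Diamond q) \lor \neg r is true, so \neg (\Diamond (q \to \Diamond q) \lor \neg r) is false.
  At w1: \Diamond (q \to \Diamond q) is true, \neg r is false, so \Diamond (q \to \Diamond q) \lor \neg r is true.
    At w1: \Diamond (q \to \Diamond q) requires q \to \Diamond q at some successor in {w1, w4}.
      q \to \Diamond q holds at w1, so \Diamond (q \to \Diamond q) is true at w1.

No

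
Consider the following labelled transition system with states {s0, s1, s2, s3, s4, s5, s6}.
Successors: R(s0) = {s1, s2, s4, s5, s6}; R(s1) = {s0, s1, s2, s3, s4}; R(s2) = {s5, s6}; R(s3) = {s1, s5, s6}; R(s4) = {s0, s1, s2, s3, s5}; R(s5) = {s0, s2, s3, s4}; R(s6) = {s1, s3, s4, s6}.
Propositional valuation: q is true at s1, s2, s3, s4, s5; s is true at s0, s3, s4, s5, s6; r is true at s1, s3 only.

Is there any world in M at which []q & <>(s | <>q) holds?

No

Recall that []ψ holds at a world iff ψ holds at every accessible world, and <>ψ holds iff ψ holds at some accessible world.
Let φ = []q & <>(s | <>q). Evaluate φ at each world:
  s0 (successors {s1, s2, s4, s5, s6}): φ is false.
  s1 (successors {s0, s1, s2, s3, s4}): φ is false.
  s2 (successors {s5, s6}): φ is false.
  s3 (successors {s1, s5, s6}): φ is false.
  s4 (successors {s0, s1, s2, s3, s5}): φ is false.
  s5 (successors {s0, s2, s3, s4}): φ is false.
  s6 (successors {s1, s3, s4, s6}): φ is false.
For instance, at s3:
  At s3: []q is false, <>(s | <>q) is true, so []q & <>(s | <>q) is false.
    At s3: []q requires q at every successor {s1, s5, s6}.
      q fails at s6, so []q is false at s3.
    At s3: <>(s | <>q) requires s | <>q at some successor in {s1, s5, s6}.
      s | <>q holds at s1, so <>(s | <>q) is true at s3.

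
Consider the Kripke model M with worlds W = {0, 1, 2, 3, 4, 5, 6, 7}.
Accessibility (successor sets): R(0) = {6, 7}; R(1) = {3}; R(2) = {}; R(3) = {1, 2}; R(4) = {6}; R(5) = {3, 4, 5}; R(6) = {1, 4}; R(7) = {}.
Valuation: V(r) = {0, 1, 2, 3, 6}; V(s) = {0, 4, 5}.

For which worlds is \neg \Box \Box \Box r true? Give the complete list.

Let φ = \neg \Box \Box \Box r. Evaluate φ at each world:
  0 (successors {6, 7}): φ is false.
  1 (successors {3}): φ is false.
  2 (successors ∅): φ is false.
  3 (successors {1, 2}): φ is false.
  4 (successors {6}): φ is false.
  5 (successors {3, 4, 5}): φ is true.
  6 (successors {1, 4}): φ is true.
  7 (successors ∅): φ is false.
For instance, at 4:
  At 4: \Box \Box \Box r is true, so \neg \Box \Box \Box r is false.
    At 4: \Box \Box \Box r requires \Box \Box r at every successor {6}.
      At 6: \Box \Box r is true.
    So \Box \Box \Box r is true at 4.
Satisfying worlds: {5, 6}

5, 6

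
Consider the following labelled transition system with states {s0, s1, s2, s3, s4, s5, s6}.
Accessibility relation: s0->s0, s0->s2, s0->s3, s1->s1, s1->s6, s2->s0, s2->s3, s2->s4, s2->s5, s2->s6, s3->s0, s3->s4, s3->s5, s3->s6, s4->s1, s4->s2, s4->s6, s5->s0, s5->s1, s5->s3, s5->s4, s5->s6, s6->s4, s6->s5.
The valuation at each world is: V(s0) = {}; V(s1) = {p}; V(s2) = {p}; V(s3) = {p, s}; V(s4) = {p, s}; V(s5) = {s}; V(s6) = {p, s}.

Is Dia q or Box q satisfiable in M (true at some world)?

Let φ = Dia q or Box q. Evaluate φ at each world:
  s0 (successors {s0, s2, s3}): φ is false.
  s1 (successors {s1, s6}): φ is false.
  s2 (successors {s0, s3, s4, s5, s6}): φ is false.
  s3 (successors {s0, s4, s5, s6}): φ is false.
  s4 (successors {s1, s2, s6}): φ is false.
  s5 (successors {s0, s1, s3, s4, s6}): φ is false.
  s6 (successors {s4, s5}): φ is false.
For instance, at s0:
  At s0: Dia q is false, Box q is false, so Dia q or Box q is false.
    At s0: Dia q requires q at some successor in {s0, s2, s3}.
      At s0: q is false.
      At s2: q is false.
      At s3: q is false.
    So Dia q is false at s0.
    At s0: Box q requires q at every successor {s0, s2, s3}.
      q fails at s0, so Box q is false at s0.

No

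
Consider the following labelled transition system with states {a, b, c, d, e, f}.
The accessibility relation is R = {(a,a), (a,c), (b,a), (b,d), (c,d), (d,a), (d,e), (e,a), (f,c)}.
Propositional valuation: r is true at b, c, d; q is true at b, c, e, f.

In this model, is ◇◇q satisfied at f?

No

Recall that ◇ψ holds at a world iff ψ holds at some accessible world.
At f: ◇◇q requires ◇q at some successor in {c}.
  At c: ◇q is false.
So ◇◇q is false at f.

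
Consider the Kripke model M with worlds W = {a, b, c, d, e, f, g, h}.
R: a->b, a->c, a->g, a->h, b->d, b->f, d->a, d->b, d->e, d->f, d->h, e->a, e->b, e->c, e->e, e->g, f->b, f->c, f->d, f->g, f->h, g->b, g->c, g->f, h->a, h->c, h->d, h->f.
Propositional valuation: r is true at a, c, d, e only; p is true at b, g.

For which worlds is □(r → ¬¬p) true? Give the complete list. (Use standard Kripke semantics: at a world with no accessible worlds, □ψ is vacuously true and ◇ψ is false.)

c

Let φ = □(r → ¬¬p). Evaluate φ at each world:
  a (successors {b, c, g, h}): φ is false.
  b (successors {d, f}): φ is false.
  c (successors ∅): φ is true.
  d (successors {a, b, e, f, h}): φ is false.
  e (successors {a, b, c, e, g}): φ is false.
  f (successors {b, c, d, g, h}): φ is false.
  g (successors {b, c, f}): φ is false.
  h (successors {a, c, d, f}): φ is false.
For instance, at b:
  At b: □(r → ¬¬p) requires r → ¬¬p at every successor {d, f}.
    r → ¬¬p fails at d, so □(r → ¬¬p) is false at b.
Satisfying worlds: {c}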